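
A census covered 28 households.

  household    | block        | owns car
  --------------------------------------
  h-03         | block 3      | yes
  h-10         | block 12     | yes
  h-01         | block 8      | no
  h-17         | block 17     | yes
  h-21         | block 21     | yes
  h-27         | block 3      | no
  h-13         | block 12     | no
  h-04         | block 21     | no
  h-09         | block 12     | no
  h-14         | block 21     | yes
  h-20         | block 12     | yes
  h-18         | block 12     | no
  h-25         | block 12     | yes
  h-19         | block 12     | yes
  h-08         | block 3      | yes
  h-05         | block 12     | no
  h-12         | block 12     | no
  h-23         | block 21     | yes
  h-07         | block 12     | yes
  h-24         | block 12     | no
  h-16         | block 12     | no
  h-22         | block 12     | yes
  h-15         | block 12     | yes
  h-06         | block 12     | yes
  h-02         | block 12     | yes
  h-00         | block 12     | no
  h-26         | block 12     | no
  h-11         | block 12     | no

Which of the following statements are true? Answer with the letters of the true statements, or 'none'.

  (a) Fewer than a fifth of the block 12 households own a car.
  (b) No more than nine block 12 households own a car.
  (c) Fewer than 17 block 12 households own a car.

(b), (c)

|A| = 19, |A ∩ B| = 9, |A ∖ B| = 10.
(a) |A ∩ B| / |A| < 1/5: fails.
(b) |A ∩ B| ≤ 9: holds.
(c) |A ∩ B| < 17: holds.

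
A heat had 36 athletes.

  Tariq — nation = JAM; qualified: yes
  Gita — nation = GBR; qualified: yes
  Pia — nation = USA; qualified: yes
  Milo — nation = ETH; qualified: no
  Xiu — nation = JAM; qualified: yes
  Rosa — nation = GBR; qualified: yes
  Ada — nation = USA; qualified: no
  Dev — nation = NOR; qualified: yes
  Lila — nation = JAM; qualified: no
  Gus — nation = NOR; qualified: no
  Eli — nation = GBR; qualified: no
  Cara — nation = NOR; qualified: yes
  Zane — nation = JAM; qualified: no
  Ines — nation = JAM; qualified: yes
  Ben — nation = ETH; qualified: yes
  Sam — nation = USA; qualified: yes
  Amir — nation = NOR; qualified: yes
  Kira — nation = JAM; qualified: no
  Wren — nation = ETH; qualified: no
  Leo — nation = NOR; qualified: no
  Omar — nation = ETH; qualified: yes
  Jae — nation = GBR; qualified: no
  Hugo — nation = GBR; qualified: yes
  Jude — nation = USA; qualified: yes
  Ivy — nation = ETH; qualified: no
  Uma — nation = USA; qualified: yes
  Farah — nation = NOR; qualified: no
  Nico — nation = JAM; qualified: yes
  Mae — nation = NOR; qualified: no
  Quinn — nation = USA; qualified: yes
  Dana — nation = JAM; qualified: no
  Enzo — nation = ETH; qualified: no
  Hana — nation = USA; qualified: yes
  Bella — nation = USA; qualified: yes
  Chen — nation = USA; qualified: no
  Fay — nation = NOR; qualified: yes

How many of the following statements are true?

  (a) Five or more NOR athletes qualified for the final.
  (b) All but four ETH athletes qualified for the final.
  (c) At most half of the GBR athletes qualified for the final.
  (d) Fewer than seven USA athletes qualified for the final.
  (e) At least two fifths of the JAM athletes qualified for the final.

2

(a) NOR: |A| = 8, |A ∩ B| = 4; needs |A ∩ B| ≥ 5 — false.
(b) ETH: |A| = 6, |A ∩ B| = 2; needs |A ∖ B| = 4 — true.
(c) GBR: |A| = 5, |A ∩ B| = 3; needs |A ∩ B| ≤ |A ∖ B| — false.
(d) USA: |A| = 9, |A ∩ B| = 7; needs |A ∩ B| < 7 — false.
(e) JAM: |A| = 8, |A ∩ B| = 4; needs |A ∩ B| / |A| ≥ 2/5 — true.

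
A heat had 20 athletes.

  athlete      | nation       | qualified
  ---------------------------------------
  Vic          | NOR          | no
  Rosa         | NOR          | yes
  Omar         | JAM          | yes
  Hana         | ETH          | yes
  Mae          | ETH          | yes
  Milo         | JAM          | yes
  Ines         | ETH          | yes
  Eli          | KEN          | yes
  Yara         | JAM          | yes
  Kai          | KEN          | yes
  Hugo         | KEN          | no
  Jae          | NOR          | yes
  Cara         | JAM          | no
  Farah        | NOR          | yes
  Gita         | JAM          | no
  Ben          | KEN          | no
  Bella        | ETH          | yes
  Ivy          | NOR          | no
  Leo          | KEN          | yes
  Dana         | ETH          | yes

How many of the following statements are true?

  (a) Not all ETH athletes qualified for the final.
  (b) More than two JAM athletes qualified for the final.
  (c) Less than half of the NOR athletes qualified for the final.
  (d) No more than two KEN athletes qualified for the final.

1

(a) ETH: |A| = 5, |A ∩ B| = 5; needs A ⊄ B (|A ∖ B| ≥ 1) — false.
(b) JAM: |A| = 5, |A ∩ B| = 3; needs |A ∩ B| > 2 — true.
(c) NOR: |A| = 5, |A ∩ B| = 3; needs |A ∩ B| < |A ∖ B| — false.
(d) KEN: |A| = 5, |A ∩ B| = 3; needs |A ∩ B| ≤ 2 — false.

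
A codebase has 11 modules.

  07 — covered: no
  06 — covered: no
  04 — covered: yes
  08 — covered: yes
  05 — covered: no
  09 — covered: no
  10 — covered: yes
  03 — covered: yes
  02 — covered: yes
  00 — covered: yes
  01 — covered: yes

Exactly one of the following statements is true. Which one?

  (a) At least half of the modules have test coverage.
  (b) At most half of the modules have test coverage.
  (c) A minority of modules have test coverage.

(a)

|A| = 11, |A ∩ B| = 7, |A ∖ B| = 4.
(a) requires |A ∩ B| ≥ |A ∖ B|: true.
(b) requires |A ∩ B| ≤ |A ∖ B|: false.
(c) requires |A ∩ B| < |A ∖ B|: false.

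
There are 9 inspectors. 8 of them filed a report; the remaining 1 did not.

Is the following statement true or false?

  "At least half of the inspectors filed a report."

'At least half of the inspectors filed a report' holds iff |A ∩ B| ≥ |A ∖ B|.
|A| = 9, |A ∩ B| = 8, |A ∖ B| = 1.
8 > 1, so the statement is true.

True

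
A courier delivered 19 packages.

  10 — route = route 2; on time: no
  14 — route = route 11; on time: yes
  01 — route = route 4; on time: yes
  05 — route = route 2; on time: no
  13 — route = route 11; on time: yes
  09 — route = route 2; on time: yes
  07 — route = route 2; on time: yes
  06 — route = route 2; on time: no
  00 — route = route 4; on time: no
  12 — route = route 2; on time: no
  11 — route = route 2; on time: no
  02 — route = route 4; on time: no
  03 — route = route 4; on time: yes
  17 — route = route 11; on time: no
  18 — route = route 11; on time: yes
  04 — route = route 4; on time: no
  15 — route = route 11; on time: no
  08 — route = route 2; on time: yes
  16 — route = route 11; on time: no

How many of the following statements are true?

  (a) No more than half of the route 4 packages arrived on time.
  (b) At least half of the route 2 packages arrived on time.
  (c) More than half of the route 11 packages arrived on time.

(a) route 4: |A| = 5, |A ∩ B| = 2; needs |A ∩ B| ≤ |A ∖ B| — true.
(b) route 2: |A| = 8, |A ∩ B| = 3; needs |A ∩ B| ≥ |A ∖ B| — false.
(c) route 11: |A| = 6, |A ∩ B| = 3; needs |A ∩ B| > |A ∖ B| — false.

1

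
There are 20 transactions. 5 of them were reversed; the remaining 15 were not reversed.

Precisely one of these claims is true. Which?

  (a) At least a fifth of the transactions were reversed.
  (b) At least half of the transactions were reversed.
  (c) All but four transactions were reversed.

(a)

|A| = 20, |A ∩ B| = 5, |A ∖ B| = 15.
(a) requires |A ∩ B| / |A| ≥ 1/5: true.
(b) requires |A ∩ B| ≥ |A ∖ B|: false.
(c) requires |A ∖ B| = 4: false.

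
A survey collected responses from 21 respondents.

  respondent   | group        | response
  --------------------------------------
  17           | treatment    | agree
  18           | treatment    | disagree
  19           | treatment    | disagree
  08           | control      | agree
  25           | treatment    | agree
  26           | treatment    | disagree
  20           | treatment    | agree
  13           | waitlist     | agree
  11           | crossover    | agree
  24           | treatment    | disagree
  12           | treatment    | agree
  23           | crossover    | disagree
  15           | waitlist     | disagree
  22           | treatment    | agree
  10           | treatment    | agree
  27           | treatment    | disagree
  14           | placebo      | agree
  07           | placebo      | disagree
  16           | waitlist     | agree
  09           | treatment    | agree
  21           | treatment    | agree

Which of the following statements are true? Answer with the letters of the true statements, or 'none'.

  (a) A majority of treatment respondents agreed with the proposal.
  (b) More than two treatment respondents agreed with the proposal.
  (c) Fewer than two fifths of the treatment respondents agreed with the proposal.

(a), (b)

|A| = 13, |A ∩ B| = 8, |A ∖ B| = 5.
(a) |A ∩ B| > |A ∖ B|: holds.
(b) |A ∩ B| > 2: holds.
(c) |A ∩ B| / |A| < 2/5: fails.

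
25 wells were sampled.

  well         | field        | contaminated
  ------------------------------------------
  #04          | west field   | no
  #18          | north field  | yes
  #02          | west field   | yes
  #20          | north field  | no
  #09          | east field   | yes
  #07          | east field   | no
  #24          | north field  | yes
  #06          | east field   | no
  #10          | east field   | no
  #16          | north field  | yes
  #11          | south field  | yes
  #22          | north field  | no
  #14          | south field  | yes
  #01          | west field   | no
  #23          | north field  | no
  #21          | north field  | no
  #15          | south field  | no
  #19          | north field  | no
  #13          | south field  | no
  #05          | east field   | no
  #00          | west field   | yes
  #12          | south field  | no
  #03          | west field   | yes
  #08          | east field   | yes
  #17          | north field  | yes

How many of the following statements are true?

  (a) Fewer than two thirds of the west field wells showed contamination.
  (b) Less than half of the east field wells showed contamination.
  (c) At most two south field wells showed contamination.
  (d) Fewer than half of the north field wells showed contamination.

(a) west field: |A| = 5, |A ∩ B| = 3; needs |A ∩ B| / |A| < 2/3 — true.
(b) east field: |A| = 6, |A ∩ B| = 2; needs |A ∩ B| < |A ∖ B| — true.
(c) south field: |A| = 5, |A ∩ B| = 2; needs |A ∩ B| ≤ 2 — true.
(d) north field: |A| = 9, |A ∩ B| = 4; needs |A ∩ B| < |A ∖ B| — true.

4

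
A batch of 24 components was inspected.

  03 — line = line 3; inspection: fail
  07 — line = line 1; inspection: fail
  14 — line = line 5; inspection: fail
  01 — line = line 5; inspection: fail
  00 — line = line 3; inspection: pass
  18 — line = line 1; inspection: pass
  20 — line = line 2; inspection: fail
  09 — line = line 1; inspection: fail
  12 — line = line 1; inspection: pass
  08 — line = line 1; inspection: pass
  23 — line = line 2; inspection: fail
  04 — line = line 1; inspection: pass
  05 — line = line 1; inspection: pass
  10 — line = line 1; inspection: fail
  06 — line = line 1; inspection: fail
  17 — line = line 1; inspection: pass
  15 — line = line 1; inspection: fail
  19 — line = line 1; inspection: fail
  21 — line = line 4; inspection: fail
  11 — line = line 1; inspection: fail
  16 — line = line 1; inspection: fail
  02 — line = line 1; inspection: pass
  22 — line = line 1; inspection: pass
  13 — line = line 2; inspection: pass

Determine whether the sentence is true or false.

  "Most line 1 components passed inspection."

False

The determiner here denotes the relation: |A ∩ B| > |A ∖ B|.
|A| = 16, |A ∩ B| = 8, |A ∖ B| = 8.
8 = 8, so the statement is false.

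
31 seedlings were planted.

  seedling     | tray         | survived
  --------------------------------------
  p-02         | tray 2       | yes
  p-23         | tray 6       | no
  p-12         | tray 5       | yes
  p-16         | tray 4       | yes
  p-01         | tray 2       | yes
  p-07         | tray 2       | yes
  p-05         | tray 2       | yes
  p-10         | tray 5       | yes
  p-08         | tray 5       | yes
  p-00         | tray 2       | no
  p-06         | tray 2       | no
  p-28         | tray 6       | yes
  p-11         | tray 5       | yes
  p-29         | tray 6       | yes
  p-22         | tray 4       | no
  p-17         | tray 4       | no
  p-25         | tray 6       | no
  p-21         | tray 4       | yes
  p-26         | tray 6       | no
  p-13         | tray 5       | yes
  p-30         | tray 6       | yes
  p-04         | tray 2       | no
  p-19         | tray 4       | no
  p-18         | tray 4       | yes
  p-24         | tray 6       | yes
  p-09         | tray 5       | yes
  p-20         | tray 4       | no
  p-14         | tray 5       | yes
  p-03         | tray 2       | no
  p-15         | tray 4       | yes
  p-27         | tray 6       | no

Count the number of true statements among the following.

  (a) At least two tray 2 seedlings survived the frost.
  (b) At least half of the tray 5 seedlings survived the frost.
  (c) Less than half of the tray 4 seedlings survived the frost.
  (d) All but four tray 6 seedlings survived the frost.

3

(a) tray 2: |A| = 8, |A ∩ B| = 4; needs |A ∩ B| ≥ 2 — true.
(b) tray 5: |A| = 7, |A ∩ B| = 7; needs |A ∩ B| ≥ |A ∖ B| — true.
(c) tray 4: |A| = 8, |A ∩ B| = 4; needs |A ∩ B| < |A ∖ B| — false.
(d) tray 6: |A| = 8, |A ∩ B| = 4; needs |A ∖ B| = 4 — true.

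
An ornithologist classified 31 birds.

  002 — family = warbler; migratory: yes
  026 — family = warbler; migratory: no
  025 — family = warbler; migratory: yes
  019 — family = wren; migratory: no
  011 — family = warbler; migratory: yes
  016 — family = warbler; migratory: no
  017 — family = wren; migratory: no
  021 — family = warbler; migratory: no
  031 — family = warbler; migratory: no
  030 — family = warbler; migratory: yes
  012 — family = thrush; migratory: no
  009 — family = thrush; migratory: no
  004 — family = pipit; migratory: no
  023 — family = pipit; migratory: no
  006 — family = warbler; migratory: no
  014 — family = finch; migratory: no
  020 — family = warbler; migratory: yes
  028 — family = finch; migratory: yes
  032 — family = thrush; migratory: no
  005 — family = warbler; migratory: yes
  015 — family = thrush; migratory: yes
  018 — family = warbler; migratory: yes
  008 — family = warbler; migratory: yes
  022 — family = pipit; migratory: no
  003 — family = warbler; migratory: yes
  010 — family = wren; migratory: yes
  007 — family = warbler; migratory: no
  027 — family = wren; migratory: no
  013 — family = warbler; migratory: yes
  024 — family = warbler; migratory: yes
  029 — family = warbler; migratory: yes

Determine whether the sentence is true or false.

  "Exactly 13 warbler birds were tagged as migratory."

False

The determiner here denotes the relation: |A ∩ B| = 13.
|A| = 18, |A ∩ B| = 12, |A ∖ B| = 6.
|A ∩ B| = 12, so the statement is false.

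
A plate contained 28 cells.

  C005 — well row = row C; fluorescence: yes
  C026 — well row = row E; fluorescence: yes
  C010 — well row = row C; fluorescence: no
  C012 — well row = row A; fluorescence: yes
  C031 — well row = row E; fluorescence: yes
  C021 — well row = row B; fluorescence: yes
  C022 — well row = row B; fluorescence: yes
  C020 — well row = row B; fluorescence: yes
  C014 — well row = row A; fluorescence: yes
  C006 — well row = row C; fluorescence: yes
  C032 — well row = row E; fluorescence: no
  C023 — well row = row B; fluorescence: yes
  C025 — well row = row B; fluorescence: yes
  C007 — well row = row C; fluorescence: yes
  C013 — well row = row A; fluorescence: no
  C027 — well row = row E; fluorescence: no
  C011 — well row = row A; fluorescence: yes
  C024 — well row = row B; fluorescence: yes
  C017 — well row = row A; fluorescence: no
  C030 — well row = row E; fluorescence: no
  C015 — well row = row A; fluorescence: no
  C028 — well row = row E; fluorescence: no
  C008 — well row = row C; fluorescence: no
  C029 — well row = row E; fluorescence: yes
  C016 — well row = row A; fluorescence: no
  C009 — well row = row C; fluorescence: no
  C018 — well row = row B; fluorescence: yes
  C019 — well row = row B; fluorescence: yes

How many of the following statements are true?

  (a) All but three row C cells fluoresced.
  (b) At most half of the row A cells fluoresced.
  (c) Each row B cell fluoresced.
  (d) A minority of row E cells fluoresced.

4

(a) row C: |A| = 6, |A ∩ B| = 3; needs |A ∖ B| = 3 — true.
(b) row A: |A| = 7, |A ∩ B| = 3; needs |A ∩ B| ≤ |A ∖ B| — true.
(c) row B: |A| = 8, |A ∩ B| = 8; needs A ⊆ B, i.e. every element of A is in B (|A ∖ B| = 0) — true.
(d) row E: |A| = 7, |A ∩ B| = 3; needs |A ∩ B| < |A ∖ B| — true.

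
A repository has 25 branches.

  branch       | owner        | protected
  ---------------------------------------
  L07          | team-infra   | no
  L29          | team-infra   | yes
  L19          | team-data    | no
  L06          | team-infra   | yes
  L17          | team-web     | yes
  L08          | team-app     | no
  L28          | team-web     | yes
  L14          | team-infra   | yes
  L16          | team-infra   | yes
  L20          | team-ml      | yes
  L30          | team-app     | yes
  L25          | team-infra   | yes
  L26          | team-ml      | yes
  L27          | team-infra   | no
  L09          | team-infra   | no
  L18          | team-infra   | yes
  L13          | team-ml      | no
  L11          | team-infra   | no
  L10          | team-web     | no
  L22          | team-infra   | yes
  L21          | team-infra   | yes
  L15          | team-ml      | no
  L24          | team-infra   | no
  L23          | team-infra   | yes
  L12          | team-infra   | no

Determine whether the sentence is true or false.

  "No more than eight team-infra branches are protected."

False

The determiner here denotes the relation: |A ∩ B| ≤ 8.
|A| = 15, |A ∩ B| = 9, |A ∖ B| = 6.
|A ∩ B| = 9, so the statement is false.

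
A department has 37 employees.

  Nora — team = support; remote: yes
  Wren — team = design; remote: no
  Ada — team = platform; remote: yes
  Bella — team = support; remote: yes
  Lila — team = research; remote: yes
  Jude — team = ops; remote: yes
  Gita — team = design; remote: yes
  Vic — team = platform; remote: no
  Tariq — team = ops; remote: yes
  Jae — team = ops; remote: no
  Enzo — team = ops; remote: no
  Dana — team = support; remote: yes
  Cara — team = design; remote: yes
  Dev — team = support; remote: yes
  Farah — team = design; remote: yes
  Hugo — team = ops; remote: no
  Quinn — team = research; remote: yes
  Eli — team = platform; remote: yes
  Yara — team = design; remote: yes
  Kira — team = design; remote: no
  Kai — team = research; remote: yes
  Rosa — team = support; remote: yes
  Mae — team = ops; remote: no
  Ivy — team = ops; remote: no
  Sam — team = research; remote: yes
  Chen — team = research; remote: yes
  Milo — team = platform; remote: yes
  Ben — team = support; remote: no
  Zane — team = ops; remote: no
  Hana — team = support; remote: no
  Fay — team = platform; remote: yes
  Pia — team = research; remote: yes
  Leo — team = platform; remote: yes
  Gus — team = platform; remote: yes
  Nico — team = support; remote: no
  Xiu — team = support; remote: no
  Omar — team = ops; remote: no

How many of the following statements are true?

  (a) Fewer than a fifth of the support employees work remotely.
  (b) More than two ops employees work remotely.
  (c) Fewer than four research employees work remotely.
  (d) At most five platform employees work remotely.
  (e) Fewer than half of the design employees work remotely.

0

(a) support: |A| = 9, |A ∩ B| = 5; needs |A ∩ B| / |A| < 1/5 — false.
(b) ops: |A| = 9, |A ∩ B| = 2; needs |A ∩ B| > 2 — false.
(c) research: |A| = 6, |A ∩ B| = 6; needs |A ∩ B| < 4 — false.
(d) platform: |A| = 7, |A ∩ B| = 6; needs |A ∩ B| ≤ 5 — false.
(e) design: |A| = 6, |A ∩ B| = 4; needs |A ∩ B| < |A ∖ B| — false.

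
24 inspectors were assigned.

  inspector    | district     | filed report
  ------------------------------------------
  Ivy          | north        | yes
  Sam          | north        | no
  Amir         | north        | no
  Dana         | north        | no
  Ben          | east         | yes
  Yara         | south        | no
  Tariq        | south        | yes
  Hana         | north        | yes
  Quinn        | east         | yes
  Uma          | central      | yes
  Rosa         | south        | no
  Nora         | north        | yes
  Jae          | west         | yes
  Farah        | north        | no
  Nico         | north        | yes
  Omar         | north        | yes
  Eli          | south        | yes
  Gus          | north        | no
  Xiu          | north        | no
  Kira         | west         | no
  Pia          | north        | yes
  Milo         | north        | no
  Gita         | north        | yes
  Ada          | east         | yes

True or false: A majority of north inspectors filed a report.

False

Truth condition: |A ∩ B| > |A ∖ B|.
A (the restrictor) = {Ivy, Sam, Amir, Dana, Hana, Nora, Farah, Nico, Omar, Gus, Xiu, Pia, Milo, Gita}, |A| = 14.
A ∩ B = {Ivy, Hana, Nora, Nico, Omar, Pia, Gita}, so |A ∩ B| = 7.
A ∖ B = {Sam, Amir, Dana, Farah, Gus, Xiu, Milo}, so |A ∖ B| = 7.
7 = 7, so the statement is false.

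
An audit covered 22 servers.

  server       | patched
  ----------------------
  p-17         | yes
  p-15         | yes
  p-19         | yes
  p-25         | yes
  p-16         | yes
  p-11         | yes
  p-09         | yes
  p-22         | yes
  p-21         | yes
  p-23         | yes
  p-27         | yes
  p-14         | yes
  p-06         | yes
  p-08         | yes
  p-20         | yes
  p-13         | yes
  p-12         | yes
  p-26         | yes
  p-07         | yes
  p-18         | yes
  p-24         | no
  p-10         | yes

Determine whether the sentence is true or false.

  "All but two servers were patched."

False

Truth condition: |A ∖ B| = 2.
|A| = 22, |A ∩ B| = 21, |A ∖ B| = 1.
|A ∖ B| = 1, so the statement is false.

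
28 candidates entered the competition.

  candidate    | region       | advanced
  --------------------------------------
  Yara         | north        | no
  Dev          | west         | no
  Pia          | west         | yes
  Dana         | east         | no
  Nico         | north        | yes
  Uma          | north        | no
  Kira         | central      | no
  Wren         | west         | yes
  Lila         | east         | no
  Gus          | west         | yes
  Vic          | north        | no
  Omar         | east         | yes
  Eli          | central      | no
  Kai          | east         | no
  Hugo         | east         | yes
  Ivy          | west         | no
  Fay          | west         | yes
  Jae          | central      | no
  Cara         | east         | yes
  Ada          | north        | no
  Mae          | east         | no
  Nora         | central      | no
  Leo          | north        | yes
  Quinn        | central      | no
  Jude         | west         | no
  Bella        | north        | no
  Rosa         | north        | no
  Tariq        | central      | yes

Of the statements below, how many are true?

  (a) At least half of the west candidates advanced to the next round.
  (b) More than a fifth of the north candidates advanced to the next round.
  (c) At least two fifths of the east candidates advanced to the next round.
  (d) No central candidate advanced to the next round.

(a) west: |A| = 7, |A ∩ B| = 4; needs |A ∩ B| ≥ |A ∖ B| — true.
(b) north: |A| = 8, |A ∩ B| = 2; needs |A ∩ B| / |A| > 1/5 — true.
(c) east: |A| = 7, |A ∩ B| = 3; needs |A ∩ B| / |A| ≥ 2/5 — true.
(d) central: |A| = 6, |A ∩ B| = 1; needs A ∩ B = ∅ (|A ∩ B| = 0) — false.

3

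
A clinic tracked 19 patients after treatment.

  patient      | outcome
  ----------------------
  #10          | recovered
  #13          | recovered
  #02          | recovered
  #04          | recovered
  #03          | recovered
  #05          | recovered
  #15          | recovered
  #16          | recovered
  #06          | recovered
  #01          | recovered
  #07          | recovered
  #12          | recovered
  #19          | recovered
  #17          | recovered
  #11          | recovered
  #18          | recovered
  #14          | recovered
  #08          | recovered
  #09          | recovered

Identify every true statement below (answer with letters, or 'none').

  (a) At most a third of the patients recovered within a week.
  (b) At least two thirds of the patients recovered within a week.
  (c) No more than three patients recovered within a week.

|A| = 19, |A ∩ B| = 19, |A ∖ B| = 0.
(a) |A ∩ B| / |A| ≤ 1/3: fails.
(b) |A ∩ B| / |A| ≥ 2/3: holds.
(c) |A ∩ B| ≤ 3: fails.

(b)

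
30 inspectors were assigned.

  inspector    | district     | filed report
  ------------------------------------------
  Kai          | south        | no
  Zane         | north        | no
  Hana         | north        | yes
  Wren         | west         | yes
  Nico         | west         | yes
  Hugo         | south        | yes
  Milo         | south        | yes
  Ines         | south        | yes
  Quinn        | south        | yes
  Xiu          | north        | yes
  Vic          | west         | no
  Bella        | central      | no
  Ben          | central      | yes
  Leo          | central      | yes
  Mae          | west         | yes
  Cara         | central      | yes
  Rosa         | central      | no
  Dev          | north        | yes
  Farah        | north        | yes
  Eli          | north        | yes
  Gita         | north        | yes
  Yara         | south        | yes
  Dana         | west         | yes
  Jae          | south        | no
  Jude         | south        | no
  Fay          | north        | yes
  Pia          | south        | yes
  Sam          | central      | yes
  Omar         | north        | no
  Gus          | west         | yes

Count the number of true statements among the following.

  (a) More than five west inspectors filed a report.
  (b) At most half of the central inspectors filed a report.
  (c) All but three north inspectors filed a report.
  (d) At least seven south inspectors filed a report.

(a) west: |A| = 6, |A ∩ B| = 5; needs |A ∩ B| > 5 — false.
(b) central: |A| = 6, |A ∩ B| = 4; needs |A ∩ B| ≤ |A ∖ B| — false.
(c) north: |A| = 9, |A ∩ B| = 7; needs |A ∖ B| = 3 — false.
(d) south: |A| = 9, |A ∩ B| = 6; needs |A ∩ B| ≥ 7 — false.

0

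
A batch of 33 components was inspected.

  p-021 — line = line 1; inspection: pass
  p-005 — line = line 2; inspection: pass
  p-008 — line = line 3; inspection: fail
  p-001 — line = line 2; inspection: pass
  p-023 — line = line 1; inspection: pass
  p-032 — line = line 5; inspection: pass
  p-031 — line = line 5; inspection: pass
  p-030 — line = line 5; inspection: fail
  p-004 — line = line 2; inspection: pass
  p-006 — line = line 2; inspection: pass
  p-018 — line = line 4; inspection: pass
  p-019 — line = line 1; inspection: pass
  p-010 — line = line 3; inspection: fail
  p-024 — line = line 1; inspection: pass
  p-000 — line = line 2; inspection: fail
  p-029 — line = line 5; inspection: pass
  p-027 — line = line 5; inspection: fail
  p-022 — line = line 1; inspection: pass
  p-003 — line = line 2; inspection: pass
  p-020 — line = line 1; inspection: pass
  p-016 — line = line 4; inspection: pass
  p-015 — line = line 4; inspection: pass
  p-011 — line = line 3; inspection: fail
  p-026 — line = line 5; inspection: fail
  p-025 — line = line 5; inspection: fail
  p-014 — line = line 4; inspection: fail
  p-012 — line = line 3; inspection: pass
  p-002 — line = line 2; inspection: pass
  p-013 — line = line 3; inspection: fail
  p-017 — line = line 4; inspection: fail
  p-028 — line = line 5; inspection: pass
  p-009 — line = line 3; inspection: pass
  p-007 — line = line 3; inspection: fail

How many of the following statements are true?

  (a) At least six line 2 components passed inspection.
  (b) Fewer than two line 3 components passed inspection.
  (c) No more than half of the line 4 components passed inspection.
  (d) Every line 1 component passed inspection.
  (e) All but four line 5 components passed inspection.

(a) line 2: |A| = 7, |A ∩ B| = 6; needs |A ∩ B| ≥ 6 — true.
(b) line 3: |A| = 7, |A ∩ B| = 2; needs |A ∩ B| < 2 — false.
(c) line 4: |A| = 5, |A ∩ B| = 3; needs |A ∩ B| ≤ |A ∖ B| — false.
(d) line 1: |A| = 6, |A ∩ B| = 6; needs A ⊆ B, i.e. every element of A is in B (|A ∖ B| = 0) — true.
(e) line 5: |A| = 8, |A ∩ B| = 4; needs |A ∖ B| = 4 — true.

3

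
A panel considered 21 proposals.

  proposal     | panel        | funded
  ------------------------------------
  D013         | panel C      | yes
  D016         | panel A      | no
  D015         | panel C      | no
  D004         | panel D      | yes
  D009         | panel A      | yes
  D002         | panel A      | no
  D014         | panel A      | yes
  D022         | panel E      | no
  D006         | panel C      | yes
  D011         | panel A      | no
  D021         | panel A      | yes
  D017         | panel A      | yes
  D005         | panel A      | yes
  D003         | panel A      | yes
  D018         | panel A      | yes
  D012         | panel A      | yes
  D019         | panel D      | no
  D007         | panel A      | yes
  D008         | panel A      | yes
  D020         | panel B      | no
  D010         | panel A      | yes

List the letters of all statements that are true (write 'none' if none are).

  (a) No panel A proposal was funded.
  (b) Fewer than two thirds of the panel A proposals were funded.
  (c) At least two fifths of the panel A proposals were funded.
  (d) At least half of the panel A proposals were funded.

(c), (d)

|A| = 14, |A ∩ B| = 11, |A ∖ B| = 3.
(a) A ∩ B = ∅ (|A ∩ B| = 0): fails.
(b) |A ∩ B| / |A| < 2/3: fails.
(c) |A ∩ B| / |A| ≥ 2/5: holds.
(d) |A ∩ B| ≥ |A ∖ B|: holds.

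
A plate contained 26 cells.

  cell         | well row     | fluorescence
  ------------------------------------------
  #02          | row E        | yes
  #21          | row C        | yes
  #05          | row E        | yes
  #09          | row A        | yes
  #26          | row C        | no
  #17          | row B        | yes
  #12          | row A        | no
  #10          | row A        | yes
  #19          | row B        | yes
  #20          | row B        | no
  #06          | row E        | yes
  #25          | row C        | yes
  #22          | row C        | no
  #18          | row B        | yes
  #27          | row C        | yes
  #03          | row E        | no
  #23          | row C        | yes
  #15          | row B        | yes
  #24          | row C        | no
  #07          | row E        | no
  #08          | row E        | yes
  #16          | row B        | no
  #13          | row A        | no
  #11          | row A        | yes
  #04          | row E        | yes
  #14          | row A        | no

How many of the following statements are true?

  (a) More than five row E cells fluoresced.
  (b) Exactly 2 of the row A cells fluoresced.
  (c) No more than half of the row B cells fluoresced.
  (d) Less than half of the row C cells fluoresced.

(a) row E: |A| = 7, |A ∩ B| = 5; needs |A ∩ B| > 5 — false.
(b) row A: |A| = 6, |A ∩ B| = 3; needs |A ∩ B| = 2 — false.
(c) row B: |A| = 6, |A ∩ B| = 4; needs |A ∩ B| ≤ |A ∖ B| — false.
(d) row C: |A| = 7, |A ∩ B| = 4; needs |A ∩ B| < |A ∖ B| — false.

0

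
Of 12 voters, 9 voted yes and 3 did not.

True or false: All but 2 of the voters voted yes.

Truth condition: |A ∖ B| = 2.
|A| = 12, |A ∩ B| = 9, |A ∖ B| = 3.
|A ∖ B| = 3, so the statement is false.

False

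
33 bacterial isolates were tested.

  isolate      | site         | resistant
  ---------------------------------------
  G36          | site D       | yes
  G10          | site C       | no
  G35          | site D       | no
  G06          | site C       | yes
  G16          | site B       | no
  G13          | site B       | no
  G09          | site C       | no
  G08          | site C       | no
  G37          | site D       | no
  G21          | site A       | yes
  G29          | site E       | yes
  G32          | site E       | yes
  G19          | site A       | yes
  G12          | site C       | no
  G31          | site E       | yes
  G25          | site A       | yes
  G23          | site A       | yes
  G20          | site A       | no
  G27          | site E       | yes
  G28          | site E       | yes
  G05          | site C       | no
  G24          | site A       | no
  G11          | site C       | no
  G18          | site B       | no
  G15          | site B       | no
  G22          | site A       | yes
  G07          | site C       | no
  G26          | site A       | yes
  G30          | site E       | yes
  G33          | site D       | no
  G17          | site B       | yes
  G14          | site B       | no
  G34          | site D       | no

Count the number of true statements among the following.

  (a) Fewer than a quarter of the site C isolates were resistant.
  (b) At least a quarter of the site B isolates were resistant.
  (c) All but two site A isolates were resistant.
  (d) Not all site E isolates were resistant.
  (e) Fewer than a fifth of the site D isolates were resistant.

2

(a) site C: |A| = 8, |A ∩ B| = 1; needs |A ∩ B| / |A| < 1/4 — true.
(b) site B: |A| = 6, |A ∩ B| = 1; needs |A ∩ B| / |A| ≥ 1/4 — false.
(c) site A: |A| = 8, |A ∩ B| = 6; needs |A ∖ B| = 2 — true.
(d) site E: |A| = 6, |A ∩ B| = 6; needs A ⊄ B (|A ∖ B| ≥ 1) — false.
(e) site D: |A| = 5, |A ∩ B| = 1; needs |A ∩ B| / |A| < 1/5 — false.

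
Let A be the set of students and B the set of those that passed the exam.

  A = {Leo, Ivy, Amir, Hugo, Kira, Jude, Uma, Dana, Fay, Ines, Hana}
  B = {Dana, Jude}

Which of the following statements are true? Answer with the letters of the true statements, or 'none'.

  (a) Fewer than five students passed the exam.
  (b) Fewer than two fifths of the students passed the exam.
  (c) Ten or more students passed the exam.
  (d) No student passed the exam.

|A| = 11, |A ∩ B| = 2, |A ∖ B| = 9.
(a) |A ∩ B| < 5: holds.
(b) |A ∩ B| / |A| < 2/5: holds.
(c) |A ∩ B| ≥ 10: fails.
(d) A ∩ B = ∅ (|A ∩ B| = 0): fails.

(a), (b)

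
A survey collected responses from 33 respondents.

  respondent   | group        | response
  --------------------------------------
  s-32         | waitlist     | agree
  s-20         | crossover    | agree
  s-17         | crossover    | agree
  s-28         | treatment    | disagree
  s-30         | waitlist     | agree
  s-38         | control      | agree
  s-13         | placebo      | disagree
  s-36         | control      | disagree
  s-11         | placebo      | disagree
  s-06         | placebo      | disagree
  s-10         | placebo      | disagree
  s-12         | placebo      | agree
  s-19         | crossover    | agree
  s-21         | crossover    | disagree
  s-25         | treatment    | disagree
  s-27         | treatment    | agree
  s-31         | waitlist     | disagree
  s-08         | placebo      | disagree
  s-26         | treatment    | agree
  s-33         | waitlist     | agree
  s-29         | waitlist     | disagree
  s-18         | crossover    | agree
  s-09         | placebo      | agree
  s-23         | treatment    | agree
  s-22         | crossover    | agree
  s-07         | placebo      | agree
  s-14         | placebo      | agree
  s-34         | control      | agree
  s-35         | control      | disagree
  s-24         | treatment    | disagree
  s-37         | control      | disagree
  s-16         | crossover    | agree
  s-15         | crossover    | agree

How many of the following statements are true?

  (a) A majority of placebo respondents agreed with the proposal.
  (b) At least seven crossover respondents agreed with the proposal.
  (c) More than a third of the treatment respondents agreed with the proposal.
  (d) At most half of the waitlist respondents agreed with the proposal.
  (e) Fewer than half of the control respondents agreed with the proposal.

(a) placebo: |A| = 9, |A ∩ B| = 4; needs |A ∩ B| > |A ∖ B| — false.
(b) crossover: |A| = 8, |A ∩ B| = 7; needs |A ∩ B| ≥ 7 — true.
(c) treatment: |A| = 6, |A ∩ B| = 3; needs |A ∩ B| / |A| > 1/3 — true.
(d) waitlist: |A| = 5, |A ∩ B| = 3; needs |A ∩ B| ≤ |A ∖ B| — false.
(e) control: |A| = 5, |A ∩ B| = 2; needs |A ∩ B| < |A ∖ B| — true.

3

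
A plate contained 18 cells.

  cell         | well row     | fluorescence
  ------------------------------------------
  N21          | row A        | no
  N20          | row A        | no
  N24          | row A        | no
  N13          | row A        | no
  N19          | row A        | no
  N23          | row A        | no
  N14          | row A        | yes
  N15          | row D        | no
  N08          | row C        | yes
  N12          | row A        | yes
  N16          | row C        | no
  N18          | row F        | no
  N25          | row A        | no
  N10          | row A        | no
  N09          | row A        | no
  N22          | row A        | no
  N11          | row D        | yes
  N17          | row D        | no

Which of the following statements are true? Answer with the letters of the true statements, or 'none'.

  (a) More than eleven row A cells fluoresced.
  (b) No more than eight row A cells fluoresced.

(b)

|A| = 12, |A ∩ B| = 2, |A ∖ B| = 10.
(a) |A ∩ B| > 11: fails.
(b) |A ∩ B| ≤ 8: holds.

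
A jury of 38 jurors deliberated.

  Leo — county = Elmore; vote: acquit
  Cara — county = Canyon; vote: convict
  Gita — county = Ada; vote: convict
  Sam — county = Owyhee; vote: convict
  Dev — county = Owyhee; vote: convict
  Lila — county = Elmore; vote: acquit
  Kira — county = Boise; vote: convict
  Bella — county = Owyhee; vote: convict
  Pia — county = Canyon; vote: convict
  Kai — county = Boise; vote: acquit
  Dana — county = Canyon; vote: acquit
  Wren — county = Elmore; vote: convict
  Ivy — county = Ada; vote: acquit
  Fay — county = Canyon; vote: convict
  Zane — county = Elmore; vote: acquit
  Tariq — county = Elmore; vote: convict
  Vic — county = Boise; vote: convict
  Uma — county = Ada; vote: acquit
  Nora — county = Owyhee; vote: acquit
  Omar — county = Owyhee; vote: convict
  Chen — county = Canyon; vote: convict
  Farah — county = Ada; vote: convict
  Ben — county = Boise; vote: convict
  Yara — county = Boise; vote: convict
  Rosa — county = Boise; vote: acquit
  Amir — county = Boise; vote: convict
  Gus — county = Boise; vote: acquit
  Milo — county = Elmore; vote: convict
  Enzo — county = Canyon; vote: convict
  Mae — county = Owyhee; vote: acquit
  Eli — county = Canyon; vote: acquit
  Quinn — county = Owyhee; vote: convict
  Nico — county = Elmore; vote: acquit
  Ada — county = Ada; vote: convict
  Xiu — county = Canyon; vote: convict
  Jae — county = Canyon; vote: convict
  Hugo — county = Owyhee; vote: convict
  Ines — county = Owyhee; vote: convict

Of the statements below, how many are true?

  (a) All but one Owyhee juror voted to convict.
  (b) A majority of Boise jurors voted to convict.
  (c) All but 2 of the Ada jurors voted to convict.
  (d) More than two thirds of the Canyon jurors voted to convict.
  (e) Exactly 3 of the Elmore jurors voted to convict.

4

(a) Owyhee: |A| = 9, |A ∩ B| = 7; needs |A ∖ B| = 1 — false.
(b) Boise: |A| = 8, |A ∩ B| = 5; needs |A ∩ B| > |A ∖ B| — true.
(c) Ada: |A| = 5, |A ∩ B| = 3; needs |A ∖ B| = 2 — true.
(d) Canyon: |A| = 9, |A ∩ B| = 7; needs |A ∩ B| / |A| > 2/3 — true.
(e) Elmore: |A| = 7, |A ∩ B| = 3; needs |A ∩ B| = 3 — true.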